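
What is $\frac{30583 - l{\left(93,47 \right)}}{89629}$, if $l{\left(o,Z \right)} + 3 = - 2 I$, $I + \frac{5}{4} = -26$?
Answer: $\frac{61063}{179258} \approx 0.34064$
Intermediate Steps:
$I = - \frac{109}{4}$ ($I = - \frac{5}{4} - 26 = - \frac{109}{4} \approx -27.25$)
$l{\left(o,Z \right)} = \frac{103}{2}$ ($l{\left(o,Z \right)} = -3 - - \frac{109}{2} = -3 + \frac{109}{2} = \frac{103}{2}$)
$\frac{30583 - l{\left(93,47 \right)}}{89629} = \frac{30583 - \frac{103}{2}}{89629} = \left(30583 - \frac{103}{2}\right) \frac{1}{89629} = \frac{61063}{2} \cdot \frac{1}{89629} = \frac{61063}{179258}$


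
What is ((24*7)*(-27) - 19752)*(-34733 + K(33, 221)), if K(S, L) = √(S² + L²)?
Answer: 843595104 - 24288*√49930 ≈ 8.3817e+8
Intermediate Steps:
K(S, L) = √(L² + S²)
((24*7)*(-27) - 19752)*(-34733 + K(33, 221)) = ((24*7)*(-27) - 19752)*(-34733 + √(221² + 33²)) = (168*(-27) - 19752)*(-34733 + √(48841 + 1089)) = (-4536 - 19752)*(-34733 + √49930) = -24288*(-34733 + √49930) = 843595104 - 24288*√49930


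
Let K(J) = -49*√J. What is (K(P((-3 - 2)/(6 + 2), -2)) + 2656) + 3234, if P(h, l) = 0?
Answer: 5890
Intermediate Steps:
(K(P((-3 - 2)/(6 + 2), -2)) + 2656) + 3234 = (-49*√0 + 2656) + 3234 = (-49*0 + 2656) + 3234 = (0 + 2656) + 3234 = 2656 + 3234 = 5890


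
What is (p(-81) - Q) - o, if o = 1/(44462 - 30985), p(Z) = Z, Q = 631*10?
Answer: -86131508/13477 ≈ -6391.0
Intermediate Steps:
Q = 6310
o = 1/13477 ≈ 7.4200e-5
(p(-81) - Q) - o = (-81 - 1*6310) - 1*1/13477 = (-81 - 6310) - 1/13477 = -6391 - 1/13477 = -86131508/13477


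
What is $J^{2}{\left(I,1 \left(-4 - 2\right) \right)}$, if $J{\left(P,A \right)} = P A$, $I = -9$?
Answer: $2916$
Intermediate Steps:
$J{\left(P,A \right)} = A P$
$J^{2}{\left(I,1 \left(-4 - 2\right) \right)} = \left(1 \left(-4 - 2\right) \left(-9\right)\right)^{2} = \left(1 \left(-6\right) \left(-9\right)\right)^{2} = \left(\left(-6\right) \left(-9\right)\right)^{2} = 54^{2} = 2916$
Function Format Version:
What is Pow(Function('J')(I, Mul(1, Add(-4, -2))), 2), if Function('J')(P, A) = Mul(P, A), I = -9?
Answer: 2916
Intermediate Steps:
Function('J')(P, A) = Mul(A, P)
Pow(Function('J')(I, Mul(1, Add(-4, -2))), 2) = Pow(Mul(Mul(1, Add(-4, -2)), -9), 2) = Pow(Mul(Mul(1, -6), -9), 2) = Pow(Mul(-6, -9), 2) = Pow(54, 2) = 2916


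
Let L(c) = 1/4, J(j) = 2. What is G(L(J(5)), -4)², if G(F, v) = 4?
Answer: 16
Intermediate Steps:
L(c) = ¼
G(L(J(5)), -4)² = 4² = 16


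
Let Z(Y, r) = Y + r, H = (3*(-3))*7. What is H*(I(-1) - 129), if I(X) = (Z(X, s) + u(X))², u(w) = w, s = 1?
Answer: 8064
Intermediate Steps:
H = -63 (H = -9*7 = -63)
I(X) = (1 + 2*X)² (I(X) = ((X + 1) + X)² = ((1 + X) + X)² = (1 + 2*X)²)
H*(I(-1) - 129) = -63*((1 + 2*(-1))² - 129) = -63*((1 - 2)² - 129) = -63*((-1)² - 129) = -63*(1 - 129) = -63*(-128) = 8064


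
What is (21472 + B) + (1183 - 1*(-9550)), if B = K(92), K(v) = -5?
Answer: 32200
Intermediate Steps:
B = -5
(21472 + B) + (1183 - 1*(-9550)) = (21472 - 5) + (1183 - 1*(-9550)) = 21467 + (1183 + 9550) = 21467 + 10733 = 32200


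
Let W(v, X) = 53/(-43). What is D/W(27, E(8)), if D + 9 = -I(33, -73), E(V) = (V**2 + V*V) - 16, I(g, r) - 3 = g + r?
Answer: -1204/53 ≈ -22.717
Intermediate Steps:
I(g, r) = 3 + g + r (I(g, r) = 3 + (g + r) = 3 + g + r)
E(V) = -16 + 2*V**2 (E(V) = (V**2 + V**2) - 16 = 2*V**2 - 16 = -16 + 2*V**2)
W(v, X) = -53/43 (W(v, X) = 53*(-1/43) = -53/43)
D = 28 (D = -9 - (3 + 33 - 73) = -9 - 1*(-37) = -9 + 37 = 28)
D/W(27, E(8)) = 28/(-53/43) = 28*(-43/53) = -1204/53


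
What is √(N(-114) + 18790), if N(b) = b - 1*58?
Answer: √18618 ≈ 136.45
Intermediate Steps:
N(b) = -58 + b (N(b) = b - 58 = -58 + b)
√(N(-114) + 18790) = √((-58 - 114) + 18790) = √(-172 + 18790) = √18618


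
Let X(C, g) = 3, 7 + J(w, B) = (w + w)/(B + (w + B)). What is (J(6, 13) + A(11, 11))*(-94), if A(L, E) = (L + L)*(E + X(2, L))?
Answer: -113317/4 ≈ -28329.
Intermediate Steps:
J(w, B) = -7 + 2*w/(w + 2*B) (J(w, B) = -7 + (w + w)/(B + (w + B)) = -7 + (2*w)/(B + (B + w)) = -7 + (2*w)/(w + 2*B) = -7 + 2*w/(w + 2*B))
A(L, E) = 2*L*(3 + E) (A(L, E) = (L + L)*(E + 3) = (2*L)*(3 + E) = 2*L*(3 + E))
(J(6, 13) + A(11, 11))*(-94) = ((-14*13 - 5*6)/(6 + 2*13) + 2*11*(3 + 11))*(-94) = ((-182 - 30)/(6 + 26) + 2*11*14)*(-94) = (-212/32 + 308)*(-94) = ((1/32)*(-212) + 308)*(-94) = (-53/8 + 308)*(-94) = (2411/8)*(-94) = -113317/4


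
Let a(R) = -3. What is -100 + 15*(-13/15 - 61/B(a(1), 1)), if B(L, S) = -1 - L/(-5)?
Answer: 3671/8 ≈ 458.88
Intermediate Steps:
B(L, S) = -1 + L/5 (B(L, S) = -1 - L*(-1)/5 = -1 - (-1)*L/5 = -1 + L/5)
-100 + 15*(-13/15 - 61/B(a(1), 1)) = -100 + 15*(-13/15 - 61/(-1 + (⅕)*(-3))) = -100 + 15*(-13*1/15 - 61/(-1 - ⅗)) = -100 + 15*(-13/15 - 61/(-8/5)) = -100 + 15*(-13/15 - 61*(-5/8)) = -100 + 15*(-13/15 + 305/8) = -100 + 15*(4471/120) = -100 + 4471/8 = 3671/8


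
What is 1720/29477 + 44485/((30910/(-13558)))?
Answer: -1777833998431/91113407 ≈ -19512.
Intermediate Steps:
1720/29477 + 44485/((30910/(-13558))) = 1720*(1/29477) + 44485/((30910*(-1/13558))) = 1720/29477 + 44485/(-15455/6779) = 1720/29477 + 44485*(-6779/15455) = 1720/29477 - 60312763/3091 = -1777833998431/91113407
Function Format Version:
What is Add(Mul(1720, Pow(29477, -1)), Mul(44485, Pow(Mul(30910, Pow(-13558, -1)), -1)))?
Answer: Rational(-1777833998431, 91113407) ≈ -19512.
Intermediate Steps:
Add(Mul(1720, Pow(29477, -1)), Mul(44485, Pow(Mul(30910, Pow(-13558, -1)), -1))) = Add(Mul(1720, Rational(1, 29477)), Mul(44485, Pow(Mul(30910, Rational(-1, 13558)), -1))) = Add(Rational(1720, 29477), Mul(44485, Pow(Rational(-15455, 6779), -1))) = Add(Rational(1720, 29477), Mul(44485, Rational(-6779, 15455))) = Add(Rational(1720, 29477), Rational(-60312763, 3091)) = Rational(-1777833998431, 91113407)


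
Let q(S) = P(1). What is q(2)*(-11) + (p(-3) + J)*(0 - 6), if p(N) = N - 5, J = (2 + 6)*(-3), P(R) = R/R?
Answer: 181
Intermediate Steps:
P(R) = 1
J = -24 (J = 8*(-3) = -24)
p(N) = -5 + N
q(S) = 1
q(2)*(-11) + (p(-3) + J)*(0 - 6) = 1*(-11) + ((-5 - 3) - 24)*(0 - 6) = -11 + (-8 - 24)*(-6) = -11 - 32*(-6) = -11 + 192 = 181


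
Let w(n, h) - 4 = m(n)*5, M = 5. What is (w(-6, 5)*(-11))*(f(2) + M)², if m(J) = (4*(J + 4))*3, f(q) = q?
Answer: 62524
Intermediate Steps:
m(J) = 48 + 12*J (m(J) = (4*(4 + J))*3 = (16 + 4*J)*3 = 48 + 12*J)
w(n, h) = 244 + 60*n (w(n, h) = 4 + (48 + 12*n)*5 = 4 + (240 + 60*n) = 244 + 60*n)
(w(-6, 5)*(-11))*(f(2) + M)² = ((244 + 60*(-6))*(-11))*(2 + 5)² = ((244 - 360)*(-11))*7² = -116*(-11)*49 = 1276*49 = 62524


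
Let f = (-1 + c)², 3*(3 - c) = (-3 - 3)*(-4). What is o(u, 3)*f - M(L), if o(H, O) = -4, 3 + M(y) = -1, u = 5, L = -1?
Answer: -140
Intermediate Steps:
c = -5 (c = 3 - (-3 - 3)*(-4)/3 = 3 - (-2)*(-4) = 3 - ⅓*24 = 3 - 8 = -5)
M(y) = -4 (M(y) = -3 - 1 = -4)
f = 36 (f = (-1 - 5)² = (-6)² = 36)
o(u, 3)*f - M(L) = -4*36 - 1*(-4) = -144 + 4 = -140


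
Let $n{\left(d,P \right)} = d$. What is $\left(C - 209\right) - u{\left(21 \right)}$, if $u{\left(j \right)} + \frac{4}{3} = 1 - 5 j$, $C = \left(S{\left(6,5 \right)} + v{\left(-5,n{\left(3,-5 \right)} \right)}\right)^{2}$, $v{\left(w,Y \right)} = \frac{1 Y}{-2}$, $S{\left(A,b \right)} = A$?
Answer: $- \frac{1001}{12} \approx -83.417$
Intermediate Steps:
$v{\left(w,Y \right)} = - \frac{Y}{2}$ ($v{\left(w,Y \right)} = Y \left(- \frac{1}{2}\right) = - \frac{Y}{2}$)
$C = \frac{81}{4}$ ($C = \left(6 - \frac{3}{2}\right)^{2} = \left(\frac{9}{2}\right)^{2} = \frac{81}{4} \approx 20.25$)
$u{\left(j \right)} = - \frac{1}{3} - 5 j$ ($u{\left(j \right)} = - \frac{4}{3} - \left(-1 + 5 j\right) = - \frac{1}{3} - 5 j$)
$\left(C - 209\right) - u{\left(21 \right)} = \left(\frac{81}{4} - 209\right) - \left(- \frac{1}{3} - 105\right) = - \frac{755}{4} - \left(- \frac{1}{3} - 105\right) = - \frac{755}{4} - - \frac{316}{3} = - \frac{755}{4} + \frac{316}{3} = - \frac{1001}{12}$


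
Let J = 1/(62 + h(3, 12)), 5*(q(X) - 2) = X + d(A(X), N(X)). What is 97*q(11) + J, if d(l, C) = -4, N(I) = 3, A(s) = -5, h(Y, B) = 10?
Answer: 118733/360 ≈ 329.81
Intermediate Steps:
q(X) = 6/5 + X/5 (q(X) = 2 + (X - 4)/5 = 2 + (-4 + X)/5 = 2 + (-4/5 + X/5) = 6/5 + X/5)
J = 1/72 (J = 1/(62 + 10) = 1/72 ≈ 0.013889)
97*q(11) + J = 97*(6/5 + (1/5)*11) + 1/72 = 97*(6/5 + 11/5) + 1/72 = 97*(17/5) + 1/72 = 1649/5 + 1/72 = 118733/360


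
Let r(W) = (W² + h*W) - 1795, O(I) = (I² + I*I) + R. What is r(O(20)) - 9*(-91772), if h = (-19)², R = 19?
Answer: 1790573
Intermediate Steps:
h = 361
O(I) = 19 + 2*I² (O(I) = (I² + I*I) + 19 = (I² + I²) + 19 = 2*I² + 19 = 19 + 2*I²)
r(W) = -1795 + W² + 361*W (r(W) = (W² + 361*W) - 1795 = -1795 + W² + 361*W)
r(O(20)) - 9*(-91772) = (-1795 + (19 + 2*20²)² + 361*(19 + 2*20²)) - 9*(-91772) = (-1795 + (19 + 2*400)² + 361*(19 + 2*400)) + 825948 = (-1795 + (19 + 800)² + 361*(19 + 800)) + 825948 = (-1795 + 819² + 361*819) + 825948 = (-1795 + 670761 + 295659) + 825948 = 964625 + 825948 = 1790573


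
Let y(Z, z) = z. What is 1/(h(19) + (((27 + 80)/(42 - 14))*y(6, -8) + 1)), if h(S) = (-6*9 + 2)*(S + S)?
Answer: -7/14039 ≈ -0.00049861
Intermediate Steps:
h(S) = -104*S (h(S) = (-54 + 2)*(2*S) = -104*S)
1/(h(19) + (((27 + 80)/(42 - 14))*y(6, -8) + 1)) = 1/(-104*19 + (((27 + 80)/(42 - 14))*(-8) + 1)) = 1/(-1976 + ((107/28)*(-8) + 1)) = 1/(-1976 + (-214/7 + 1)) = 1/(-1976 - 207/7) = 1/(-14039/7) = -7/14039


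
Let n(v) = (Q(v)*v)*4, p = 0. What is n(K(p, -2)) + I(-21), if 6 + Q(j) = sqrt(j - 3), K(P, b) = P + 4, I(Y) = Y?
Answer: -101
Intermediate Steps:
K(P, b) = 4 + P
Q(j) = -6 + sqrt(-3 + j) (Q(j) = -6 + sqrt(j - 3) = -6 + sqrt(-3 + j))
n(v) = 4*v*(-6 + sqrt(-3 + v)) (n(v) = ((-6 + sqrt(-3 + v))*v)*4 = (v*(-6 + sqrt(-3 + v)))*4 = 4*v*(-6 + sqrt(-3 + v)))
n(K(p, -2)) + I(-21) = 4*(4 + 0)*(-6 + sqrt(-3 + (4 + 0))) - 21 = 4*4*(-6 + sqrt(-3 + 4)) - 21 = 4*4*(-6 + sqrt(1)) - 21 = 4*4*(-6 + 1) - 21 = 4*4*(-5) - 21 = -80 - 21 = -101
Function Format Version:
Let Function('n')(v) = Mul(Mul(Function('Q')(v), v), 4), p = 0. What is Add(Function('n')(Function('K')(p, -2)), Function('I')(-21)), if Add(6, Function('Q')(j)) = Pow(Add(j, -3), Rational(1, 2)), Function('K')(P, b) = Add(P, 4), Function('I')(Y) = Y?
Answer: -101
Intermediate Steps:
Function('K')(P, b) = Add(4, P)
Function('Q')(j) = Add(-6, Pow(Add(-3, j), Rational(1, 2))) (Function('Q')(j) = Add(-6, Pow(Add(j, -3), Rational(1, 2))) = Add(-6, Pow(Add(-3, j), Rational(1, 2))))
Function('n')(v) = Mul(4, v, Add(-6, Pow(Add(-3, v), Rational(1, 2)))) (Function('n')(v) = Mul(Mul(Add(-6, Pow(Add(-3, v), Rational(1, 2))), v), 4) = Mul(Mul(v, Add(-6, Pow(Add(-3, v), Rational(1, 2)))), 4) = Mul(4, v, Add(-6, Pow(Add(-3, v), Rational(1, 2)))))
Add(Function('n')(Function('K')(p, -2)), Function('I')(-21)) = Add(Mul(4, Add(4, 0), Add(-6, Pow(Add(-3, Add(4, 0)), Rational(1, 2)))), -21) = Add(Mul(4, 4, Add(-6, Pow(Add(-3, 4), Rational(1, 2)))), -21) = Add(Mul(4, 4, Add(-6, Pow(1, Rational(1, 2)))), -21) = Add(Mul(4, 4, Add(-6, 1)), -21) = Add(Mul(4, 4, -5), -21) = Add(-80, -21) = -101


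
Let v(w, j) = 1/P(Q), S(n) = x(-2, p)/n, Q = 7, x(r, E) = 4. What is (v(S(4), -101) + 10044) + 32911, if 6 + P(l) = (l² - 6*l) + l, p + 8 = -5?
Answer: 343641/8 ≈ 42955.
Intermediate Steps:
p = -13 (p = -8 - 5 = -13)
P(l) = -6 + l² - 5*l (P(l) = -6 + ((l² - 6*l) + l) = -6 + (l² - 5*l) = -6 + l² - 5*l)
S(n) = 4/n
v(w, j) = ⅛ (v(w, j) = 1/(-6 + 7² - 5*7) = 1/(-6 + 49 - 35) = 1/8 = ⅛)
(v(S(4), -101) + 10044) + 32911 = (⅛ + 10044) + 32911 = 80353/8 + 32911 = 343641/8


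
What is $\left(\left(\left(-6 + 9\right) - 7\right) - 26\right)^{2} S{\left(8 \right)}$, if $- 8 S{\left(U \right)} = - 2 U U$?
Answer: $14400$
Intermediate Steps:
$S{\left(U \right)} = \frac{U^{2}}{4}$ ($S{\left(U \right)} = - \frac{- 2 U U}{8} = - \frac{\left(-2\right) U^{2}}{8} = \frac{U^{2}}{4}$)
$\left(\left(\left(-6 + 9\right) - 7\right) - 26\right)^{2} S{\left(8 \right)} = \left(\left(\left(-6 + 9\right) - 7\right) - 26\right)^{2} \frac{8^{2}}{4} = \left(\left(3 - 7\right) - 26\right)^{2} \cdot \frac{1}{4} \cdot 64 = \left(-4 - 26\right)^{2} \cdot 16 = \left(-30\right)^{2} \cdot 16 = 900 \cdot 16 = 14400$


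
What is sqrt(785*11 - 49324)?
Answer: 3*I*sqrt(4521) ≈ 201.72*I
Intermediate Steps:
sqrt(785*11 - 49324) = sqrt(8635 - 49324) = sqrt(-40689) = 3*I*sqrt(4521)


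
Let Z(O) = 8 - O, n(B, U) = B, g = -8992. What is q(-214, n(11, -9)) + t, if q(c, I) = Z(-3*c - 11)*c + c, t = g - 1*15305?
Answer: 108811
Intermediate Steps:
t = -24297 (t = -8992 - 1*15305 = -8992 - 15305 = -24297)
q(c, I) = c + c*(19 + 3*c) (q(c, I) = (8 - (-3*c - 11))*c + c = (8 - (-11 - 3*c))*c + c = (8 + (11 + 3*c))*c + c = (19 + 3*c)*c + c = c*(19 + 3*c) + c = c + c*(19 + 3*c))
q(-214, n(11, -9)) + t = -214*(20 + 3*(-214)) - 24297 = -214*(20 - 642) - 24297 = -214*(-622) - 24297 = 133108 - 24297 = 108811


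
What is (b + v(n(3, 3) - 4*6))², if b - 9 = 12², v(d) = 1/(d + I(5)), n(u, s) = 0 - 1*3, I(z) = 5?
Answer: 11323225/484 ≈ 23395.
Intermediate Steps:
n(u, s) = -3 (n(u, s) = 0 - 3 = -3)
v(d) = 1/(5 + d) (v(d) = 1/(d + 5) = 1/(5 + d))
b = 153 (b = 9 + 12² = 9 + 144 = 153)
(b + v(n(3, 3) - 4*6))² = (153 + 1/(5 + (-3 - 4*6)))² = (153 + 1/(5 + (-3 - 24)))² = (153 + 1/(5 - 27))² = (153 + 1/(-22))² = (153 - 1/22)² = (3365/22)² = 11323225/484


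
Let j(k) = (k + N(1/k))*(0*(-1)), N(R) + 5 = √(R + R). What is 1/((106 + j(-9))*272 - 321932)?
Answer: -1/293100 ≈ -3.4118e-6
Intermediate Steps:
N(R) = -5 + √2*√R (N(R) = -5 + √(R + R) = -5 + √(2*R) = -5 + √2*√R)
j(k) = 0 (j(k) = (k + (-5 + √2*√(1/k)))*(0*(-1)) = (-5 + k + √2*√(1/k))*0 = 0)
1/((106 + j(-9))*272 - 321932) = 1/((106 + 0)*272 - 321932) = 1/(106*272 - 321932) = 1/(28832 - 321932) = 1/(-293100) = -1/293100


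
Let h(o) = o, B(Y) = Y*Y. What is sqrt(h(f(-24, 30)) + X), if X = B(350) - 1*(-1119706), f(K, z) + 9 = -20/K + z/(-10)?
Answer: sqrt(44719014)/6 ≈ 1114.5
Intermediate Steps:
B(Y) = Y**2
f(K, z) = -9 - 20/K - z/10 (f(K, z) = -9 + (-20/K + z/(-10)) = -9 + (-20/K + z*(-1/10)) = -9 + (-20/K - z/10) = -9 - 20/K - z/10)
X = 1242206 (X = 350**2 - 1*(-1119706) = 122500 + 1119706 = 1242206)
sqrt(h(f(-24, 30)) + X) = sqrt((-9 - 20/(-24) - 1/10*30) + 1242206) = sqrt((-9 - 20*(-1/24) - 3) + 1242206) = sqrt((-9 + 5/6 - 3) + 1242206) = sqrt(-67/6 + 1242206) = sqrt(7453169/6) = sqrt(44719014)/6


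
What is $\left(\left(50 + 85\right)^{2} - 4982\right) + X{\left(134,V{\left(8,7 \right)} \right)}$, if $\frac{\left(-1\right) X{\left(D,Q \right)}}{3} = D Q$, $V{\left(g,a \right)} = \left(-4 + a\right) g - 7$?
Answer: $6409$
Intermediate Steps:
$V{\left(g,a \right)} = -7 + g \left(-4 + a\right)$ ($V{\left(g,a \right)} = g \left(-4 + a\right) - 7 = -7 + g \left(-4 + a\right)$)
$X{\left(D,Q \right)} = - 3 D Q$
$\left(\left(50 + 85\right)^{2} - 4982\right) + X{\left(134,V{\left(8,7 \right)} \right)} = \left(\left(50 + 85\right)^{2} - 4982\right) - 402 \left(-7 - 32 + 7 \cdot 8\right) = \left(135^{2} - 4982\right) - 402 \left(-7 - 32 + 56\right) = \left(18225 - 4982\right) - 402 \cdot 17 = 13243 - 6834 = 6409$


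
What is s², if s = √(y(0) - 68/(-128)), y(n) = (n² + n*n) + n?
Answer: 17/32 ≈ 0.53125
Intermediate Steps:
y(n) = n + 2*n² (y(n) = (n² + n²) + n = 2*n² + n = n + 2*n²)
s = √34/8 (s = √(0*(1 + 2*0) - 68/(-128)) = √(0*(1 + 0) - 68*(-1/128)) = √(0*1 + 17/32) = √(0 + 17/32) = √(17/32) = √34/8 ≈ 0.72887)
s² = (√34/8)² = 17/32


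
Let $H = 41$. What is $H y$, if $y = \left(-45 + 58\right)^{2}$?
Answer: $6929$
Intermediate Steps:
$y = 169$ ($y = 13^{2} = 169$)
$H y = 41 \cdot 169 = 6929$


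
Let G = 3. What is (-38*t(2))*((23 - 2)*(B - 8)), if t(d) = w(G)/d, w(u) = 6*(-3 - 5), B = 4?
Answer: -76608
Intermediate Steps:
w(u) = -48 (w(u) = 6*(-8) = -48)
t(d) = -48/d
(-38*t(2))*((23 - 2)*(B - 8)) = (-(-1824)/2)*((23 - 2)*(4 - 8)) = (-(-1824)/2)*(21*(-4)) = -38*(-24)*(-84) = 912*(-84) = -76608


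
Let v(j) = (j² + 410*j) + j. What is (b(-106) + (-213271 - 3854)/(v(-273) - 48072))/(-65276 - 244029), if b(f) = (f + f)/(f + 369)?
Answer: -12975241/2325066099130 ≈ -5.5806e-6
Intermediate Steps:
v(j) = j² + 411*j
b(f) = 2*f/(369 + f) (b(f) = (2*f)/(369 + f) = 2*f/(369 + f))
(b(-106) + (-213271 - 3854)/(v(-273) - 48072))/(-65276 - 244029) = (2*(-106)/(369 - 106) + (-213271 - 3854)/(-273*(411 - 273) - 48072))/(-65276 - 244029) = (2*(-106)/263 - 217125/(-273*138 - 48072))/(-309305) = (2*(-106)*(1/263) - 217125/(-37674 - 48072))*(-1/309305) = (-212/263 - 217125/(-85746))*(-1/309305) = (-212/263 - 217125*(-1/85746))*(-1/309305) = (-212/263 + 72375/28582)*(-1/309305) = (12975241/7517066)*(-1/309305) = -12975241/2325066099130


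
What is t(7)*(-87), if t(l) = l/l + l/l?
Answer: -174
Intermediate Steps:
t(l) = 2 (t(l) = 1 + 1 = 2)
t(7)*(-87) = 2*(-87) = -174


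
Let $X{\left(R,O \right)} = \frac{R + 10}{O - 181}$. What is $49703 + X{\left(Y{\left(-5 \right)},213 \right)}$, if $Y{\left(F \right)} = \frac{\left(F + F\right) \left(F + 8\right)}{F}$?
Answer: $\frac{99407}{2} \approx 49704.0$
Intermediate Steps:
$Y{\left(F \right)} = 16 + 2 F$ ($Y{\left(F \right)} = \frac{2 F \left(8 + F\right)}{F} = 16 + 2 F$)
$X{\left(R,O \right)} = \frac{10 + R}{-181 + O}$
$49703 + X{\left(Y{\left(-5 \right)},213 \right)} = 49703 + \frac{10 + \left(16 + 2 \left(-5\right)\right)}{-181 + 213} = 49703 + \frac{10 + \left(16 - 10\right)}{32} = 49703 + \frac{10 + 6}{32} = 49703 + \frac{1}{32} \cdot 16 = 49703 + \frac{1}{2} = \frac{99407}{2}$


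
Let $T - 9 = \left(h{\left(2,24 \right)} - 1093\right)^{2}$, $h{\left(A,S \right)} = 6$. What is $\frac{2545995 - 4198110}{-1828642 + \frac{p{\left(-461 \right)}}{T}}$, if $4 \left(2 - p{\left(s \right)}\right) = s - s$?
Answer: $\frac{976051368735}{1080341578537} \approx 0.90347$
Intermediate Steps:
$p{\left(s \right)} = 2$ ($p{\left(s \right)} = 2 - \frac{s - s}{4} = 2 - 0 = 2 + 0 = 2$)
$T = 1181578$ ($T = 9 + \left(6 - 1093\right)^{2} = 9 + \left(-1087\right)^{2} = 9 + 1181569 = 1181578$)
$\frac{2545995 - 4198110}{-1828642 + \frac{p{\left(-461 \right)}}{T}} = \frac{2545995 - 4198110}{-1828642 + \frac{2}{1181578}} = - \frac{1652115}{-1828642 + 2 \cdot \frac{1}{1181578}} = - \frac{1652115}{-1828642 + \frac{1}{590789}} = - \frac{1652115}{- \frac{1080341578537}{590789}} = \left(-1652115\right) \left(- \frac{590789}{1080341578537}\right) = \frac{976051368735}{1080341578537}$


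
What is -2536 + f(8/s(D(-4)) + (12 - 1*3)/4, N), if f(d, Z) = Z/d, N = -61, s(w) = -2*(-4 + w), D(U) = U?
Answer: -28140/11 ≈ -2558.2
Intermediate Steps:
s(w) = 8 - 2*w
-2536 + f(8/s(D(-4)) + (12 - 1*3)/4, N) = -2536 - 61/(8/(8 - 2*(-4)) + (12 - 1*3)/4) = -2536 - 61/(8/(8 + 8) + (12 - 3)*(1/4)) = -2536 - 61/(8/16 + 9*(1/4)) = -2536 - 61/(8*(1/16) + 9/4) = -2536 - 61/(1/2 + 9/4) = -2536 - 61/11/4 = -2536 - 61*4/11 = -2536 - 244/11 = -28140/11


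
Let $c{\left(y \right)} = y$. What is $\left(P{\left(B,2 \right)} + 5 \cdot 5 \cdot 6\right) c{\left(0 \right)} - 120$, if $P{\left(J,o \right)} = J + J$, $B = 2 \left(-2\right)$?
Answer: $-120$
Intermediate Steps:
$B = -4$
$P{\left(J,o \right)} = 2 J$
$\left(P{\left(B,2 \right)} + 5 \cdot 5 \cdot 6\right) c{\left(0 \right)} - 120 = \left(2 \left(-4\right) + 5 \cdot 5 \cdot 6\right) 0 - 120 = \left(-8 + 5 \cdot 30\right) 0 - 120 = \left(-8 + 150\right) 0 - 120 = 142 \cdot 0 - 120 = 0 - 120 = -120$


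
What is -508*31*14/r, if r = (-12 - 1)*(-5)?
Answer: -220472/65 ≈ -3391.9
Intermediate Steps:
r = 65 (r = -13*(-5) = 65)
-508*31*14/r = -508*31*14/65 = -220472/65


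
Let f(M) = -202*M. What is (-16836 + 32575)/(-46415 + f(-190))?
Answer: -15739/8035 ≈ -1.9588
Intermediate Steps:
(-16836 + 32575)/(-46415 + f(-190)) = (-16836 + 32575)/(-46415 - 202*(-190)) = 15739/(-46415 + 38380) = 15739/(-8035) = 15739*(-1/8035) = -15739/8035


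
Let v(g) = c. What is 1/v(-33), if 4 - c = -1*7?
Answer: 1/11 ≈ 0.090909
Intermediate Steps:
c = 11 (c = 4 - (-1)*7 = 4 - 1*(-7) = 4 + 7 = 11)
v(g) = 11
1/v(-33) = 1/11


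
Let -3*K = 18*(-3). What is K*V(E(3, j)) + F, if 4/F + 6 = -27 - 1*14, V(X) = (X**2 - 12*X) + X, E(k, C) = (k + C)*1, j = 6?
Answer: -15232/47 ≈ -324.08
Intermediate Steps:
E(k, C) = C + k (E(k, C) = (C + k)*1 = C + k)
V(X) = X**2 - 11*X
K = 18 (K = -6*(-3) = -1/3*(-54) = 18)
F = -4/47 (F = 4/(-6 + (-27 - 1*14)) = 4/(-6 + (-27 - 14)) = 4/(-6 - 41) = 4/(-47) = 4*(-1/47) = -4/47 ≈ -0.085106)
K*V(E(3, j)) + F = 18*((6 + 3)*(-11 + (6 + 3))) - 4/47 = 18*(9*(-11 + 9)) - 4/47 = 18*(9*(-2)) - 4/47 = 18*(-18) - 4/47 = -324 - 4/47 = -15232/47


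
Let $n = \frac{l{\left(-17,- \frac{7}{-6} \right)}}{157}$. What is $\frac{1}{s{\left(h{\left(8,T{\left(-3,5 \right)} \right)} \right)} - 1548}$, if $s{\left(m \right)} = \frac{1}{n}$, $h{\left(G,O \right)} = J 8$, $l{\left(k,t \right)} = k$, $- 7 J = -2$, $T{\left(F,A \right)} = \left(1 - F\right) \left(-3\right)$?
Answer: $- \frac{17}{26473} \approx -0.00064216$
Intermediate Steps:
$T{\left(F,A \right)} = -3 + 3 F$
$J = \frac{2}{7}$ ($J = \left(- \frac{1}{7}\right) \left(-2\right) = \frac{2}{7} \approx 0.28571$)
$h{\left(G,O \right)} = \frac{16}{7}$ ($h{\left(G,O \right)} = \frac{2}{7} \cdot 8 = \frac{16}{7}$)
$n = - \frac{17}{157} \approx -0.10828$
$s{\left(m \right)} = - \frac{157}{17}$ ($s{\left(m \right)} = \frac{1}{- \frac{17}{157}} = - \frac{157}{17}$)
$\frac{1}{s{\left(h{\left(8,T{\left(-3,5 \right)} \right)} \right)} - 1548} = \frac{1}{- \frac{157}{17} - 1548} = \frac{1}{- \frac{26473}{17}} = - \frac{17}{26473}$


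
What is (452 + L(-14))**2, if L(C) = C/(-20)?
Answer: 20493729/100 ≈ 2.0494e+5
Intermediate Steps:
L(C) = -C/20 (L(C) = C*(-1/20) = -C/20)
(452 + L(-14))**2 = (452 - 1/20*(-14))**2 = (452 + 7/10)**2 = (4527/10)**2 = 20493729/100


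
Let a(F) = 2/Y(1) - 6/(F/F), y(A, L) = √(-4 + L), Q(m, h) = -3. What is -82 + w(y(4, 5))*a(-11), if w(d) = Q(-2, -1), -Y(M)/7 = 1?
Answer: -442/7 ≈ -63.143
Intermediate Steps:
Y(M) = -7 (Y(M) = -7*1 = -7)
a(F) = -44/7 (a(F) = 2/(-7) - 6/(F/F) = 2*(-⅐) - 6/1 = -2/7 - 6*1 = -2/7 - 6 = -44/7)
w(d) = -3
-82 + w(y(4, 5))*a(-11) = -82 - 3*(-44/7) = -82 + 132/7 = -442/7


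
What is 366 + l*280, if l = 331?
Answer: 93046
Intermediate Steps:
366 + l*280 = 366 + 331*280 = 366 + 92680 = 93046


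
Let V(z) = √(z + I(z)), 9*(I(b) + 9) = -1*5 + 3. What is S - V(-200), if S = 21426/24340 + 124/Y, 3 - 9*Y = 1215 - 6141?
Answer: 713829/645010 - I*√1883/3 ≈ 1.1067 - 14.465*I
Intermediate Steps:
I(b) = -83/9 (I(b) = -9 + (-1*5 + 3)/9 = -9 + (-5 + 3)/9 = -9 + (⅑)*(-2) = -9 - 2/9 = -83/9)
Y = 1643/3 (Y = ⅓ - (1215 - 6141)/9 = ⅓ - ⅑*(-4926) = ⅓ + 1642/3 = 1643/3 ≈ 547.67)
V(z) = √(-83/9 + z) (V(z) = √(z - 83/9) = √(-83/9 + z))
S = 713829/645010 (S = 21426/24340 + 124/(1643/3) = 21426*(1/24340) + 124*(3/1643) = 10713/12170 + 12/53 = 713829/645010 ≈ 1.1067)
S - V(-200) = 713829/645010 - √(-83 + 9*(-200))/3 = 713829/645010 - √(-83 - 1800)/3 = 713829/645010 - √(-1883)/3 = 713829/645010 - I*√1883/3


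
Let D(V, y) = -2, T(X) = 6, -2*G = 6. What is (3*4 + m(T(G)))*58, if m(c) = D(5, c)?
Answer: 580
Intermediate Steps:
G = -3 (G = -½*6 = -3)
m(c) = -2
(3*4 + m(T(G)))*58 = (3*4 - 2)*58 = (12 - 2)*58 = 10*58 = 580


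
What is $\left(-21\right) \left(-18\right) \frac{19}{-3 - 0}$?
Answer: $-2394$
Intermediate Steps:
$\left(-21\right) \left(-18\right) \frac{19}{-3 - 0} = 378 \frac{19}{-3 + 0} = 378 \frac{19}{-3} = 378 \cdot 19 \left(- \frac{1}{3}\right) = 378 \left(- \frac{19}{3}\right) = -2394$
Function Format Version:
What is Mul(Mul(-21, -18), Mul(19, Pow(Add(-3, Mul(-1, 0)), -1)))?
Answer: -2394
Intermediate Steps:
Mul(Mul(-21, -18), Mul(19, Pow(Add(-3, Mul(-1, 0)), -1))) = Mul(378, Mul(19, Pow(Add(-3, 0), -1))) = Mul(378, Mul(19, Pow(-3, -1))) = Mul(378, Mul(19, Rational(-1, 3))) = Mul(378, Rational(-19, 3)) = -2394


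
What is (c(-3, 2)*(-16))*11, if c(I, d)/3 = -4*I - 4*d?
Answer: -2112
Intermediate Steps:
c(I, d) = -12*I - 12*d (c(I, d) = 3*(-4*I - 4*d) = -12*I - 12*d)
(c(-3, 2)*(-16))*11 = ((-12*(-3) - 12*2)*(-16))*11 = ((36 - 24)*(-16))*11 = (12*(-16))*11 = -192*11 = -2112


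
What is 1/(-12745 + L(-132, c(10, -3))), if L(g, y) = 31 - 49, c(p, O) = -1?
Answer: -1/12763 ≈ -7.8351e-5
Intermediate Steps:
L(g, y) = -18
1/(-12745 + L(-132, c(10, -3))) = 1/(-12745 - 18) = 1/(-12763) = -1/12763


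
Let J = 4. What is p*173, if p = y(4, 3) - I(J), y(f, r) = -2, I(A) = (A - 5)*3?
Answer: 173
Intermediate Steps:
I(A) = -15 + 3*A (I(A) = (-5 + A)*3 = -15 + 3*A)
p = 1 (p = -2 - (-15 + 3*4) = -2 - (-15 + 12) = -2 - 1*(-3) = -2 + 3 = 1)
p*173 = 1*173 = 173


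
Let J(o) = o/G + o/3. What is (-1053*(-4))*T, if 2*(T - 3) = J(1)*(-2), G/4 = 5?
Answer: 55107/5 ≈ 11021.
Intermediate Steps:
G = 20 (G = 4*5 = 20)
J(o) = 23*o/60 (J(o) = o/20 + o/3 = 23*o/60)
T = 157/60 (T = 3 + (((23/60)*1)*(-2))/2 = 3 + ((23/60)*(-2))/2 = 3 + (½)*(-23/30) = 3 - 23/60 = 157/60 ≈ 2.6167)
(-1053*(-4))*T = -1053*(-4)*(157/60) = 4212*(157/60) = 55107/5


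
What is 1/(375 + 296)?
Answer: 1/671 ≈ 0.0014903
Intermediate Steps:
1/(375 + 296) = 1/671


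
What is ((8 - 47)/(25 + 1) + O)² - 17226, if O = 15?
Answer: -68175/4 ≈ -17044.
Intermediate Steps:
((8 - 47)/(25 + 1) + O)² - 17226 = ((8 - 47)/(25 + 1) + 15)² - 17226 = (-39/26 + 15)² - 17226 = (-39*1/26 + 15)² - 17226 = (-3/2 + 15)² - 17226 = (27/2)² - 17226 = 729/4 - 17226 = -68175/4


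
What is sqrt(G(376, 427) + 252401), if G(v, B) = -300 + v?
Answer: 9*sqrt(3117) ≈ 502.47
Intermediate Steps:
sqrt(G(376, 427) + 252401) = sqrt((-300 + 376) + 252401) = sqrt(76 + 252401) = sqrt(252477) = 9*sqrt(3117)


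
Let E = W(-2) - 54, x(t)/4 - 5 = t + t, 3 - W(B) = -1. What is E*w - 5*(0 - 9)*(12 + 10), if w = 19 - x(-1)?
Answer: 640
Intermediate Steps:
W(B) = 4 (W(B) = 3 - 1*(-1) = 3 + 1 = 4)
x(t) = 20 + 8*t (x(t) = 20 + 4*(t + t) = 20 + 4*(2*t) = 20 + 8*t)
E = -50 (E = 4 - 54 = -50)
w = 7 (w = 19 - (20 + 8*(-1)) = 19 - (20 - 8) = 19 - 1*12 = 19 - 12 = 7)
E*w - 5*(0 - 9)*(12 + 10) = -50*7 - 5*(0 - 9)*(12 + 10) = -350 - (-45)*22 = -350 - 5*(-198) = -350 + 990 = 640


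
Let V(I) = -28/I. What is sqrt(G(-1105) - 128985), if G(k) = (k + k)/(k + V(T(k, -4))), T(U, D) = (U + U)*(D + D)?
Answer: I*sqrt(3076825126729111865)/4884107 ≈ 359.14*I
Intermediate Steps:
T(U, D) = 4*D*U (T(U, D) = (2*U)*(2*D) = 4*D*U)
G(k) = 2*k/(k + 7/(4*k)) (G(k) = (k + k)/(k - 28*(-1/(16*k))) = (2*k)/(k - 28*(-1/(16*k))) = (2*k)/(k - (-7)/(4*k)) = (2*k)/(k + 7/(4*k)) = 2*k/(k + 7/(4*k)))
sqrt(G(-1105) - 128985) = sqrt(8*(-1105)**2/(7 + 4*(-1105)**2) - 128985) = sqrt(8*1221025/(7 + 4*1221025) - 128985) = sqrt(8*1221025/(7 + 4884100) - 128985) = sqrt(8*1221025/4884107 - 128985) = sqrt(8*1221025*(1/4884107) - 128985) = sqrt(9768200/4884107 - 128985) = sqrt(-629966773195/4884107) = I*sqrt(3076825126729111865)/4884107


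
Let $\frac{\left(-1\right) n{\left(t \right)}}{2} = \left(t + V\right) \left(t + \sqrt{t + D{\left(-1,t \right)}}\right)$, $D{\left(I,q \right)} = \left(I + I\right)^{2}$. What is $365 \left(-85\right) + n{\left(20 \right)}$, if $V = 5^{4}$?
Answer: $-56825 - 2580 \sqrt{6} \approx -63145.0$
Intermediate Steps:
$V = 625$
$D{\left(I,q \right)} = 4 I^{2}$ ($D{\left(I,q \right)} = \left(2 I\right)^{2} = 4 I^{2}$)
$n{\left(t \right)} = - 2 \left(625 + t\right) \left(t + \sqrt{4 + t}\right)$ ($n{\left(t \right)} = - 2 \left(t + 625\right) \left(t + \sqrt{t + 4 \left(-1\right)^{2}}\right) = - 2 \left(625 + t\right) \left(t + \sqrt{t + 4 \cdot 1}\right) = - 2 \left(625 + t\right) \left(t + \sqrt{t + 4}\right) = - 2 \left(625 + t\right) \left(t + \sqrt{4 + t}\right)$)
$365 \left(-85\right) + n{\left(20 \right)} = 365 \left(-85\right) - \left(25000 + 800 + 1290 \sqrt{4 + 20}\right) = -31025 - \left(25800 + 2580 \sqrt{6}\right) = -56825 - 2580 \sqrt{6}$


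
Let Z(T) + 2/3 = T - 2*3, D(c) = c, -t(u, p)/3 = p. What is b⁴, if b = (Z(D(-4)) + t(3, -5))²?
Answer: 815730721/6561 ≈ 1.2433e+5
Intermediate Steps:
t(u, p) = -3*p
Z(T) = -20/3 + T (Z(T) = -⅔ + (T - 2*3) = -⅔ + (T - 6) = -⅔ + (-6 + T) = -20/3 + T)
b = 169/9 (b = ((-20/3 - 4) - 3*(-5))² = (-32/3 + 15)² = (13/3)² = 169/9 ≈ 18.778)
b⁴ = (169/9)⁴ = 815730721/6561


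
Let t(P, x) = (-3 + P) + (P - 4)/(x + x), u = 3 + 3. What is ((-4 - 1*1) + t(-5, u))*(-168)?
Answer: 2310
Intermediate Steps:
u = 6
t(P, x) = -3 + P + (-4 + P)/(2*x) (t(P, x) = (-3 + P) + (-4 + P)/((2*x)) = (-3 + P) + (-4 + P)*(1/(2*x)) = (-3 + P) + (-4 + P)/(2*x) = -3 + P + (-4 + P)/(2*x))
((-4 - 1*1) + t(-5, u))*(-168) = ((-4 - 1*1) + (-2 + (½)*(-5) + 6*(-3 - 5))/6)*(-168) = ((-4 - 1) + (-2 - 5/2 + 6*(-8))/6)*(-168) = (-5 + (-2 - 5/2 - 48)/6)*(-168) = (-5 + (⅙)*(-105/2))*(-168) = (-5 - 35/4)*(-168) = -55/4*(-168) = 2310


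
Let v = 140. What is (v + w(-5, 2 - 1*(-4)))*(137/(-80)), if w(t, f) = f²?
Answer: -1507/5 ≈ -301.40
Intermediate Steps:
(v + w(-5, 2 - 1*(-4)))*(137/(-80)) = (140 + (2 - 1*(-4))²)*(137/(-80)) = (140 + (2 + 4)²)*(137*(-1/80)) = (140 + 6²)*(-137/80) = (140 + 36)*(-137/80) = 176*(-137/80) = -1507/5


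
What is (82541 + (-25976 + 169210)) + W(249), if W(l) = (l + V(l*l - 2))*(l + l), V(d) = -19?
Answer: 340315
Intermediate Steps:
W(l) = 2*l*(-19 + l) (W(l) = (l - 19)*(l + l) = (-19 + l)*(2*l) = 2*l*(-19 + l))
(82541 + (-25976 + 169210)) + W(249) = (82541 + (-25976 + 169210)) + 2*249*(-19 + 249) = (82541 + 143234) + 2*249*230 = 225775 + 114540 = 340315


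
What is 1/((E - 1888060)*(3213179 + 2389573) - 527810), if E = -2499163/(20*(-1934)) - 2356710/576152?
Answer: -348211865/3683382804831267581482 ≈ -9.4536e-14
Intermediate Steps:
E = 168592527247/2785694920 (E = -2499163/(-38680) - 2356710*1/576152 = -2499163*(-1/38680) - 1178355/288076 = 2499163/38680 - 1178355/288076 = 168592527247/2785694920 ≈ 60.521)
1/((E - 1888060)*(3213179 + 2389573) - 527810) = 1/((168592527247/2785694920 - 1888060)*(3213179 + 2389573) - 527810) = 1/(-5259390558127953/2785694920*5602752 - 527810) = 1/(-3683382621041563115832/348211865 - 527810) = 1/(-3683382804831267581482/348211865) = -348211865/3683382804831267581482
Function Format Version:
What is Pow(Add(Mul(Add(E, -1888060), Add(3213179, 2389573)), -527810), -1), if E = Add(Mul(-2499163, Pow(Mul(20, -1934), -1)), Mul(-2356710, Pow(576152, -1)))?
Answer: Rational(-348211865, 3683382804831267581482) ≈ -9.4536e-14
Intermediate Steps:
E = Rational(168592527247, 2785694920) (E = Add(Mul(-2499163, Pow(-38680, -1)), Mul(-2356710, Rational(1, 576152))) = Add(Mul(-2499163, Rational(-1, 38680)), Rational(-1178355, 288076)) = Add(Rational(2499163, 38680), Rational(-1178355, 288076)) = Rational(168592527247, 2785694920) ≈ 60.521)
Pow(Add(Mul(Add(E, -1888060), Add(3213179, 2389573)), -527810), -1) = Pow(Add(Mul(Add(Rational(168592527247, 2785694920), -1888060), Add(3213179, 2389573)), -527810), -1) = Pow(Add(Mul(Rational(-5259390558127953, 2785694920), 5602752), -527810), -1) = Pow(Add(Rational(-3683382621041563115832, 348211865), -527810), -1) = Pow(Rational(-3683382804831267581482, 348211865), -1) = Rational(-348211865, 3683382804831267581482)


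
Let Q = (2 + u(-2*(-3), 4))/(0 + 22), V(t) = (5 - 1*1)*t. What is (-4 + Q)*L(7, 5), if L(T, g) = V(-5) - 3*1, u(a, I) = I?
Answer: 943/11 ≈ 85.727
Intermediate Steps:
V(t) = 4*t (V(t) = (5 - 1)*t = 4*t)
Q = 3/11 (Q = (2 + 4)/(0 + 22) = 6/22 = 6*(1/22) = 3/11 ≈ 0.27273)
L(T, g) = -23 (L(T, g) = 4*(-5) - 3*1 = -20 - 3 = -23)
(-4 + Q)*L(7, 5) = (-4 + 3/11)*(-23) = -41/11*(-23) = 943/11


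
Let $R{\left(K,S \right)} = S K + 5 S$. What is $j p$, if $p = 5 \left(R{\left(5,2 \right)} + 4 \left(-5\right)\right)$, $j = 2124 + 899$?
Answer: $0$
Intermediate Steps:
$R{\left(K,S \right)} = 5 S + K S$ ($R{\left(K,S \right)} = K S + 5 S = 5 S + K S$)
$j = 3023$
$p = 0$ ($p = 5 \left(2 \left(5 + 5\right) + 4 \left(-5\right)\right) = 5 \left(2 \cdot 10 - 20\right) = 5 \left(20 - 20\right) = 5 \cdot 0 = 0$)
$j p = 3023 \cdot 0 = 0$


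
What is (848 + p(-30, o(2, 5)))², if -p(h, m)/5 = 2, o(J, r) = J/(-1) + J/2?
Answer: 702244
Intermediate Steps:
o(J, r) = -J/2 (o(J, r) = J*(-1) + J*(½) = -J + J/2 = -J/2)
p(h, m) = -10 (p(h, m) = -5*2 = -10)
(848 + p(-30, o(2, 5)))² = (848 - 10)² = 838² = 702244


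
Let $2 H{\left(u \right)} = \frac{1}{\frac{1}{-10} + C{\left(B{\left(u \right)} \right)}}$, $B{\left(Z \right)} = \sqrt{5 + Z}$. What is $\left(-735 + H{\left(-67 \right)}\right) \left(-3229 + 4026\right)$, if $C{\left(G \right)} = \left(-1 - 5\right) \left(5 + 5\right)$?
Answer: $- \frac{352066780}{601} \approx -5.858 \cdot 10^{5}$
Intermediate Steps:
$C{\left(G \right)} = -60$ ($C{\left(G \right)} = \left(-6\right) 10 = -60$)
$H{\left(u \right)} = - \frac{5}{601}$ ($H{\left(u \right)} = \frac{1}{2 \left(\frac{1}{-10} - 60\right)} = \frac{1}{2 \left(- \frac{1}{10} - 60\right)} = \frac{1}{2 \left(- \frac{601}{10}\right)} = \frac{1}{2} \left(- \frac{10}{601}\right) = - \frac{5}{601}$)
$\left(-735 + H{\left(-67 \right)}\right) \left(-3229 + 4026\right) = \left(-735 - \frac{5}{601}\right) \left(-3229 + 4026\right) = \left(- \frac{441740}{601}\right) 797 = - \frac{352066780}{601}$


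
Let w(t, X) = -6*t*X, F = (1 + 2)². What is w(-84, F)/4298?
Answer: 324/307 ≈ 1.0554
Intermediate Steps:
F = 9 (F = 3² = 9)
w(t, X) = -6*X*t
w(-84, F)/4298 = -6*9*(-84)/4298 = 4536*(1/4298) = 324/307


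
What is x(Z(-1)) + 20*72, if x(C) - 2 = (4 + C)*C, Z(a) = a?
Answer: 1439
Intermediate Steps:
x(C) = 2 + C*(4 + C) (x(C) = 2 + (4 + C)*C = 2 + C*(4 + C))
x(Z(-1)) + 20*72 = (2 + (-1)**2 + 4*(-1)) + 20*72 = (2 + 1 - 4) + 1440 = -1 + 1440 = 1439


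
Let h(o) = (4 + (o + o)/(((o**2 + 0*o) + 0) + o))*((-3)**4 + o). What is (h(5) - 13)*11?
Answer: 11869/3 ≈ 3956.3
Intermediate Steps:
h(o) = (4 + 2*o/(o + o**2))*(81 + o) (h(o) = (4 + (2*o)/(((o**2 + 0) + 0) + o))*(81 + o) = (4 + (2*o)/((o**2 + 0) + o))*(81 + o) = (4 + (2*o)/(o**2 + o))*(81 + o) = (4 + (2*o)/(o + o**2))*(81 + o) = (4 + 2*o/(o + o**2))*(81 + o))
(h(5) - 13)*11 = (2*(243 + 2*5**2 + 165*5)/(1 + 5) - 13)*11 = (2*(243 + 2*25 + 825)/6 - 13)*11 = (2*(1/6)*(243 + 50 + 825) - 13)*11 = (2*(1/6)*1118 - 13)*11 = (1118/3 - 13)*11 = (1079/3)*11 = 11869/3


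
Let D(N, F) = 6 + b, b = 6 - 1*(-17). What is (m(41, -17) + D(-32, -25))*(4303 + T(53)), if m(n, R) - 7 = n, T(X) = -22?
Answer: 329637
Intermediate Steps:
b = 23 (b = 6 + 17 = 23)
m(n, R) = 7 + n
D(N, F) = 29 (D(N, F) = 6 + 23 = 29)
(m(41, -17) + D(-32, -25))*(4303 + T(53)) = ((7 + 41) + 29)*(4303 - 22) = (48 + 29)*4281 = 77*4281 = 329637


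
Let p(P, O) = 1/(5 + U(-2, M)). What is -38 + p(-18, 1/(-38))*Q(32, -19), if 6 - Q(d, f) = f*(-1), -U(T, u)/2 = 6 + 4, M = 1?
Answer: -557/15 ≈ -37.133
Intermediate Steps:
U(T, u) = -20 (U(T, u) = -2*(6 + 4) = -2*10 = -20)
Q(d, f) = 6 + f (Q(d, f) = 6 - f*(-1) = 6 - (-1)*f = 6 + f)
p(P, O) = -1/15 (p(P, O) = 1/(5 - 20) = 1/(-15) = -1/15)
-38 + p(-18, 1/(-38))*Q(32, -19) = -38 - (6 - 19)/15 = -38 - 1/15*(-13) = -38 + 13/15 = -557/15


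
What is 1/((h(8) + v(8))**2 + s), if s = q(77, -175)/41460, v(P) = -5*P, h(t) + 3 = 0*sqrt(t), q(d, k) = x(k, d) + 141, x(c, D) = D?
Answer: 20730/38329879 ≈ 0.00054083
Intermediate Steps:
q(d, k) = 141 + d (q(d, k) = d + 141 = 141 + d)
h(t) = -3 (h(t) = -3 + 0*sqrt(t) = -3 + 0 = -3)
s = 109/20730 (s = (141 + 77)/41460 = 218*(1/41460) = 109/20730 ≈ 0.0052581)
1/((h(8) + v(8))**2 + s) = 1/((-3 - 5*8)**2 + 109/20730) = 1/((-3 - 40)**2 + 109/20730) = 1/((-43)**2 + 109/20730) = 1/(1849 + 109/20730) = 1/(38329879/20730) = 20730/38329879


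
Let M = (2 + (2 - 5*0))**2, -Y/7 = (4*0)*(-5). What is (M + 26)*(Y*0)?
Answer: 0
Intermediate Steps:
Y = 0 (Y = -7*4*0*(-5) = -0*(-5) = -7*0 = 0)
M = 16 (M = (2 + (2 + 0))**2 = (2 + 2)**2 = 4**2 = 16)
(M + 26)*(Y*0) = (16 + 26)*(0*0) = 42*0 = 0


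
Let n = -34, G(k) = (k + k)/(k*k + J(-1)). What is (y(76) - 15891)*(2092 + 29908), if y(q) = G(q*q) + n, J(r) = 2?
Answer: -8500682769568000/16681089 ≈ -5.0960e+8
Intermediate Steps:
G(k) = 2*k/(2 + k**2) (G(k) = (k + k)/(k*k + 2) = (2*k)/(k**2 + 2) = (2*k)/(2 + k**2) = 2*k/(2 + k**2))
y(q) = -34 + 2*q**2/(2 + q**4) (y(q) = 2*(q*q)/(2 + (q*q)**2) - 34 = 2*q**2/(2 + (q**2)**2) - 34 = 2*q**2/(2 + q**4) - 34 = -34 + 2*q**2/(2 + q**4))
(y(76) - 15891)*(2092 + 29908) = (2*(-34 + 76**2 - 17*76**4)/(2 + 76**4) - 15891)*(2092 + 29908) = (2*(-34 + 5776 - 17*33362176)/(2 + 33362176) - 15891)*32000 = (2*(-34 + 5776 - 567156992)/33362178 - 15891)*32000 = (2*(1/33362178)*(-567151250) - 15891)*32000 = (-567151250/16681089 - 15891)*32000 = -265646336549/16681089*32000 = -8500682769568000/16681089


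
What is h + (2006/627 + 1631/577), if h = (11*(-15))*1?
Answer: -57513436/361779 ≈ -158.97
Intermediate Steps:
h = -165 (h = -165*1 = -165)
h + (2006/627 + 1631/577) = -165 + (2006/627 + 1631/577) = -165 + 2180099/361779 = -57513436/361779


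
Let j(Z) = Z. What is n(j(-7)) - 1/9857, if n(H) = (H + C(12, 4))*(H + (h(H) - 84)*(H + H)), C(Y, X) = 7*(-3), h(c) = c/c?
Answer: -318775381/9857 ≈ -32340.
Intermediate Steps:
h(c) = 1
C(Y, X) = -21
n(H) = -165*H*(-21 + H) (n(H) = (H - 21)*(H + (1 - 84)*(H + H)) = (-21 + H)*(H - 166*H) = (-21 + H)*(-165*H) = -165*H*(-21 + H))
n(j(-7)) - 1/9857 = 165*(-7)*(21 - 1*(-7)) - 1/9857 = 165*(-7)*(21 + 7) - 1*1/9857 = 165*(-7)*28 - 1/9857 = -32340 - 1/9857 = -318775381/9857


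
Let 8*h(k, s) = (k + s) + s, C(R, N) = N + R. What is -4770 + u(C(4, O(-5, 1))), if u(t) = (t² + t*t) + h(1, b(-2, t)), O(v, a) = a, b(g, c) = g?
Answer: -37763/8 ≈ -4720.4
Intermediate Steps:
h(k, s) = s/4 + k/8 (h(k, s) = ((k + s) + s)/8 = (k + 2*s)/8 = s/4 + k/8)
u(t) = -3/8 + 2*t² (u(t) = (t² + t*t) + ((¼)*(-2) + (⅛)*1) = (t² + t²) + (-½ + ⅛) = 2*t² - 3/8 = -3/8 + 2*t²)
-4770 + u(C(4, O(-5, 1))) = -4770 + (-3/8 + 2*(1 + 4)²) = -4770 + (-3/8 + 2*5²) = -4770 + (-3/8 + 2*25) = -4770 + (-3/8 + 50) = -4770 + 397/8 = -37763/8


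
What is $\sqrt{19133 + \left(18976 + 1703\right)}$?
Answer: $2 \sqrt{9953} \approx 199.53$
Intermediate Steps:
$\sqrt{19133 + \left(18976 + 1703\right)} = \sqrt{19133 + 20679} = \sqrt{39812} = 2 \sqrt{9953}$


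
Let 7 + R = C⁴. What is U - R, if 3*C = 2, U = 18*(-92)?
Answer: -133585/81 ≈ -1649.2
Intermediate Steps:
U = -1656
C = ⅔ (C = (⅓)*2 = ⅔ ≈ 0.66667)
R = -551/81 (R = -7 + (⅔)⁴ = -7 + 16/81 = -551/81 ≈ -6.8025)
U - R = -1656 - 1*(-551/81) = -1656 + 551/81 = -133585/81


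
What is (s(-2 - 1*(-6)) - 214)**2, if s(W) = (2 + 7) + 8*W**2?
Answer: 5929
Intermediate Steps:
s(W) = 9 + 8*W**2
(s(-2 - 1*(-6)) - 214)**2 = ((9 + 8*(-2 - 1*(-6))**2) - 214)**2 = ((9 + 8*(-2 + 6)**2) - 214)**2 = ((9 + 8*4**2) - 214)**2 = ((9 + 8*16) - 214)**2 = ((9 + 128) - 214)**2 = (137 - 214)**2 = (-77)**2 = 5929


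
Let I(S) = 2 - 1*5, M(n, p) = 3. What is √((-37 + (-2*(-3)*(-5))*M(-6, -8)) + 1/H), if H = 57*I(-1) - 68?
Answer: I*√7254606/239 ≈ 11.27*I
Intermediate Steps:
I(S) = -3 (I(S) = 2 - 5 = -3)
H = -239 (H = 57*(-3) - 68 = -171 - 68 = -239)
√((-37 + (-2*(-3)*(-5))*M(-6, -8)) + 1/H) = √((-37 + (-2*(-3)*(-5))*3) + 1/(-239)) = √((-37 + (6*(-5))*3) - 1/239) = √((-37 - 30*3) - 1/239) = √((-37 - 90) - 1/239) = √(-127 - 1/239) = √(-30354/239) = I*√7254606/239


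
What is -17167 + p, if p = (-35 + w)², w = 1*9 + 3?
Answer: -16638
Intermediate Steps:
w = 12 (w = 9 + 3 = 12)
p = 529 (p = (-35 + 12)² = (-23)² = 529)
-17167 + p = -17167 + 529 = -16638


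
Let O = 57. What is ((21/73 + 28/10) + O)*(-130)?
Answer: -570232/73 ≈ -7811.4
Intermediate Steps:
((21/73 + 28/10) + O)*(-130) = ((21/73 + 28/10) + 57)*(-130) = ((21*(1/73) + 28*(⅒)) + 57)*(-130) = ((21/73 + 14/5) + 57)*(-130) = (1127/365 + 57)*(-130) = (21932/365)*(-130) = -570232/73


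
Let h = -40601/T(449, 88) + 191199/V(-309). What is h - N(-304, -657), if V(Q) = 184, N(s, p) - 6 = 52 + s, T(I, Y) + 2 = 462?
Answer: 1101113/920 ≈ 1196.9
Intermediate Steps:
T(I, Y) = 460 (T(I, Y) = -2 + 462 = 460)
N(s, p) = 58 + s (N(s, p) = 6 + (52 + s) = 58 + s)
h = 874793/920 (h = -40601/460 + 191199/184 = -40601*1/460 + 191199*(1/184) = -40601/460 + 8313/8 = 874793/920 ≈ 950.86)
h - N(-304, -657) = 874793/920 - (58 - 304) = 874793/920 - 1*(-246) = 874793/920 + 246 = 1101113/920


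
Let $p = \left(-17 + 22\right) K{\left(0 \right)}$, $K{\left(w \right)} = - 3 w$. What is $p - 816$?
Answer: $-816$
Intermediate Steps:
$p = 0$ ($p = \left(-17 + 22\right) \left(\left(-3\right) 0\right) = 5 \cdot 0 = 0$)
$p - 816 = 0 - 816 = -816$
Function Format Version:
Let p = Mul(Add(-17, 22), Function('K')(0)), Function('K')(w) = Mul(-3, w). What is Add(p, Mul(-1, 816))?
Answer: -816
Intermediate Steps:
p = 0 (p = Mul(Add(-17, 22), Mul(-3, 0)) = Mul(5, 0) = 0)
Add(p, Mul(-1, 816)) = Add(0, Mul(-1, 816)) = Add(0, -816) = -816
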